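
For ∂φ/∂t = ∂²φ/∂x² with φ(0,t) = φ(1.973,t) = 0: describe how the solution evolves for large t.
φ → 0. Heat diffuses out through both boundaries.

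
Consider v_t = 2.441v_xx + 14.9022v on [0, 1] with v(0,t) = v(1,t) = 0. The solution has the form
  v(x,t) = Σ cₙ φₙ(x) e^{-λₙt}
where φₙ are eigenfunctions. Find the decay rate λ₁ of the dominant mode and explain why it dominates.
Eigenvalues: λₙ = 2.441n²π²/1² - 14.9022.
First three modes:
  n=1: λ₁ = 2.441π² - 14.9022 ≈ 9.19
  n=2: λ₂ = 9.764π² - 14.9022 ≈ 81.465
  n=3: λ₃ = 21.969π² - 14.9022 ≈ 201.923
Since 2.441π² ≈ 24.092 > 14.9022, all λₙ > 0.
The n=1 mode decays slowest → dominates as t → ∞.
Asymptotic: v ~ c₁ sin(πx/1) e^{-λ₁t} with decay rate λ₁ ≈ 9.19.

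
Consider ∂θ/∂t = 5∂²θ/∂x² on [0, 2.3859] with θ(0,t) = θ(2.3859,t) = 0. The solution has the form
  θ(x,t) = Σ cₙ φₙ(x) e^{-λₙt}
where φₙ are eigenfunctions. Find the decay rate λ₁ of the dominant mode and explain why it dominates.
Eigenvalues: λₙ = 5n²π²/2.3859².
First three modes:
  n=1: λ₁ = 5π²/2.3859² ≈ 8.669
  n=2: λ₂ = 20π²/2.3859² ≈ 34.676 (4× faster decay)
  n=3: λ₃ = 45π²/2.3859² ≈ 78.02 (9× faster decay)
As t → ∞, higher modes decay exponentially faster. The n=1 mode dominates: θ ~ c₁ sin(πx/2.3859) e^{-λ₁t}.
Decay rate: λ₁ = 5π²/2.3859² ≈ 8.669.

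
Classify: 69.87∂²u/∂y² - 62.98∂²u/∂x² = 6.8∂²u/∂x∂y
Rewriting in standard form: -62.98∂²u/∂x² - 6.8∂²u/∂x∂y + 69.87∂²u/∂y² = 0. Hyperbolic (discriminant = 17647.8904).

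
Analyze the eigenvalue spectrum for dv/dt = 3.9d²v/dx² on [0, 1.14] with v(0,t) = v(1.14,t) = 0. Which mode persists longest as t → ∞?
Eigenvalues: λₙ = 3.9n²π²/1.14².
First three modes:
  n=1: λ₁ = 3.9π²/1.14² ≈ 29.618
  n=2: λ₂ = 15.6π²/1.14² ≈ 118.472 (4× faster decay)
  n=3: λ₃ = 35.1π²/1.14² ≈ 266.561 (9× faster decay)
As t → ∞, higher modes decay exponentially faster. The n=1 mode dominates: v ~ c₁ sin(πx/1.14) e^{-λ₁t}.
Decay rate: λ₁ = 3.9π²/1.14² ≈ 29.618.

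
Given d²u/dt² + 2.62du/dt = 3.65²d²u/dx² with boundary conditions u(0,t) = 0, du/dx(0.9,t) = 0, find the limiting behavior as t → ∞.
u → 0. Damping (γ=2.62) dissipates energy; oscillations decay exponentially.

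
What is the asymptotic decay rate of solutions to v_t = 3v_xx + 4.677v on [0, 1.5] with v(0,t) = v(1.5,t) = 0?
Eigenvalues: λₙ = 3n²π²/1.5² - 4.677.
First three modes:
  n=1: λ₁ = 3π²/1.5² - 4.677 ≈ 8.482
  n=2: λ₂ = 12π²/1.5² - 4.677 ≈ 47.961
  n=3: λ₃ = 27π²/1.5² - 4.677 ≈ 113.758
Since 3π²/1.5² ≈ 13.159 > 4.677, all λₙ > 0.
The n=1 mode decays slowest → dominates as t → ∞.
Asymptotic: v ~ c₁ sin(πx/1.5) e^{-λ₁t} with decay rate λ₁ ≈ 8.482.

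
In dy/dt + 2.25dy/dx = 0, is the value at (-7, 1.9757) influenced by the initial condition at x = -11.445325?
Yes. The characteristic through (-7, 1.9757) passes through x = -11.445325.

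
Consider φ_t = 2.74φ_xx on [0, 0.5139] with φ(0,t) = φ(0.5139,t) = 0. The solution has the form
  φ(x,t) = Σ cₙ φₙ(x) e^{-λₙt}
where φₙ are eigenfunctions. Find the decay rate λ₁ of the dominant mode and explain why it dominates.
Eigenvalues: λₙ = 2.74n²π²/0.5139².
First three modes:
  n=1: λ₁ = 2.74π²/0.5139² ≈ 102.398
  n=2: λ₂ = 10.96π²/0.5139² ≈ 409.594 (4× faster decay)
  n=3: λ₃ = 24.66π²/0.5139² ≈ 921.585 (9× faster decay)
As t → ∞, higher modes decay exponentially faster. The n=1 mode dominates: φ ~ c₁ sin(πx/0.5139) e^{-λ₁t}.
Decay rate: λ₁ = 2.74π²/0.5139² ≈ 102.398.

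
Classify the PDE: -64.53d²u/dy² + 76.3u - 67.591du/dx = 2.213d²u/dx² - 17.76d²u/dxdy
Rewriting in standard form: -2.213d²u/dx² + 17.76d²u/dxdy - 64.53d²u/dy² - 67.591du/dx + 76.3u = 0. A = -2.213, B = 17.76, C = -64.53. Discriminant B² - 4AC = -255.80196. Since -255.80196 < 0, elliptic.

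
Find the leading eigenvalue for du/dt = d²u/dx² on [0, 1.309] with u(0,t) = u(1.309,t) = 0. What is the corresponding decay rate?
Eigenvalues: λₙ = n²π²/1.309².
First three modes:
  n=1: λ₁ = π²/1.309² ≈ 5.76
  n=2: λ₂ = 4π²/1.309² ≈ 23.04 (4× faster decay)
  n=3: λ₃ = 9π²/1.309² ≈ 51.84 (9× faster decay)
As t → ∞, higher modes decay exponentially faster. The n=1 mode dominates: u ~ c₁ sin(πx/1.309) e^{-λ₁t}.
Decay rate: λ₁ = π²/1.309² ≈ 5.76.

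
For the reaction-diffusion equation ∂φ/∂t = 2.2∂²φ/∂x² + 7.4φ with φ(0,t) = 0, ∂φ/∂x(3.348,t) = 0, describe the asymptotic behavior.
φ grows unboundedly. Reaction dominates diffusion (r=7.4 > κπ²/(4L²)≈0.48); solution grows exponentially.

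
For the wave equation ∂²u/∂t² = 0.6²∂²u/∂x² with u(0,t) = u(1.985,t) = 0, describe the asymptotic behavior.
u oscillates (no decay). Energy is conserved; the solution oscillates indefinitely as standing waves.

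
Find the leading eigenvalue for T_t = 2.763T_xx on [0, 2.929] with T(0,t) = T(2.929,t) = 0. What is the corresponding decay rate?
Eigenvalues: λₙ = 2.763n²π²/2.929².
First three modes:
  n=1: λ₁ = 2.763π²/2.929² ≈ 3.179
  n=2: λ₂ = 11.052π²/2.929² ≈ 12.715 (4× faster decay)
  n=3: λ₃ = 24.867π²/2.929² ≈ 28.608 (9× faster decay)
As t → ∞, higher modes decay exponentially faster. The n=1 mode dominates: T ~ c₁ sin(πx/2.929) e^{-λ₁t}.
Decay rate: λ₁ = 2.763π²/2.929² ≈ 3.179.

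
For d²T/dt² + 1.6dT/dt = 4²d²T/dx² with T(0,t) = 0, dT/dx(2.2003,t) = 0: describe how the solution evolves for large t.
T → 0. Damping (γ=1.6) dissipates energy; oscillations decay exponentially.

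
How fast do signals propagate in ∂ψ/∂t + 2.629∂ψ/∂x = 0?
Speed = 2.629. Information travels along x - 2.629t = const (rightward).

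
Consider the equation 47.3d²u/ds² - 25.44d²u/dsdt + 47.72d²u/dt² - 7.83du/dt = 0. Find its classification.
Elliptic. (A = 47.3, B = -25.44, C = 47.72 gives B² - 4AC = -8381.4304.)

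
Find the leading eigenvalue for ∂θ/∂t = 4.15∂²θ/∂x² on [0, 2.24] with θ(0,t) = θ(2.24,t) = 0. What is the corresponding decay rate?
Eigenvalues: λₙ = 4.15n²π²/2.24².
First three modes:
  n=1: λ₁ = 4.15π²/2.24² ≈ 8.163
  n=2: λ₂ = 16.6π²/2.24² ≈ 32.652 (4× faster decay)
  n=3: λ₃ = 37.35π²/2.24² ≈ 73.467 (9× faster decay)
As t → ∞, higher modes decay exponentially faster. The n=1 mode dominates: θ ~ c₁ sin(πx/2.24) e^{-λ₁t}.
Decay rate: λ₁ = 4.15π²/2.24² ≈ 8.163.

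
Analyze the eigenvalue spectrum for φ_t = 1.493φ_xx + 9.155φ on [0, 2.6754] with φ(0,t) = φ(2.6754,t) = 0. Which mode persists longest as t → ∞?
Eigenvalues: λₙ = 1.493n²π²/2.6754² - 9.155.
First three modes:
  n=1: λ₁ = 1.493π²/2.6754² - 9.155 ≈ -7.096
  n=2: λ₂ = 5.972π²/2.6754² - 9.155 ≈ -0.92
  n=3: λ₃ = 13.437π²/2.6754² - 9.155 ≈ 9.373
Since 1.493π²/2.6754² ≈ 2.059 < 9.155, λ₁ < 0.
The n=1 mode grows fastest (−λₙ is largest for n=1) → dominates.
Asymptotic: φ ~ c₁ sin(πx/2.6754) e^{7.096t} (exponential growth at rate −λ₁ ≈ 7.096).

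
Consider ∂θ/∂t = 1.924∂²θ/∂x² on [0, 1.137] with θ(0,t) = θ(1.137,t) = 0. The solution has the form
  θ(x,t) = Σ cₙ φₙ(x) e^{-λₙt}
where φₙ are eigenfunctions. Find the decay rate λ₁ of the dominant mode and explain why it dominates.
Eigenvalues: λₙ = 1.924n²π²/1.137².
First three modes:
  n=1: λ₁ = 1.924π²/1.137² ≈ 14.689
  n=2: λ₂ = 7.696π²/1.137² ≈ 58.755 (4× faster decay)
  n=3: λ₃ = 17.316π²/1.137² ≈ 132.198 (9× faster decay)
As t → ∞, higher modes decay exponentially faster. The n=1 mode dominates: θ ~ c₁ sin(πx/1.137) e^{-λ₁t}.
Decay rate: λ₁ = 1.924π²/1.137² ≈ 14.689.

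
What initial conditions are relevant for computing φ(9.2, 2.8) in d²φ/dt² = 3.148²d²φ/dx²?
Domain of dependence: [0.3856, 18.0144]. Signals travel at speed 3.148, so data within |x - 9.2| ≤ 3.148·2.8 = 8.8144 can reach the point.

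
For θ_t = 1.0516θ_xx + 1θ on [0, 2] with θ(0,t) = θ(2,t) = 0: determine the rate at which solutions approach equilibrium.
Eigenvalues: λₙ = 1.0516n²π²/2² - 1.
First three modes:
  n=1: λ₁ = 1.0516π²/2² - 1 ≈ 1.595
  n=2: λ₂ = 4.2064π²/2² - 1 ≈ 9.379
  n=3: λ₃ = 9.4644π²/2² - 1 ≈ 22.352
Since 1.0516π²/2² ≈ 2.595 > 1, all λₙ > 0.
The n=1 mode decays slowest → dominates as t → ∞.
Asymptotic: θ ~ c₁ sin(πx/2) e^{-λ₁t} with decay rate λ₁ ≈ 1.595.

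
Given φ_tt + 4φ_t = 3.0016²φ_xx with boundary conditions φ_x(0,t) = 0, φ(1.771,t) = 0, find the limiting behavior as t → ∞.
φ → 0. Damping (γ=4) dissipates energy; oscillations decay exponentially.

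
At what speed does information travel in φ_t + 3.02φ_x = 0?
Speed = 3.02. Information travels along x - 3.02t = const (rightward).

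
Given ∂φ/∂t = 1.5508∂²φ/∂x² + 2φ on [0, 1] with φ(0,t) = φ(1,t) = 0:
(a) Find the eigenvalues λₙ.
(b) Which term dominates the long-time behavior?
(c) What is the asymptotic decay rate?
Eigenvalues: λₙ = 1.5508n²π²/1² - 2.
First three modes:
  n=1: λ₁ = 1.5508π² - 2 ≈ 13.306
  n=2: λ₂ = 6.2032π² - 2 ≈ 59.223
  n=3: λ₃ = 13.9572π² - 2 ≈ 135.752
Since 1.5508π² ≈ 15.306 > 2, all λₙ > 0.
The n=1 mode decays slowest → dominates as t → ∞.
Asymptotic: φ ~ c₁ sin(πx/1) e^{-λ₁t} with decay rate λ₁ ≈ 13.306.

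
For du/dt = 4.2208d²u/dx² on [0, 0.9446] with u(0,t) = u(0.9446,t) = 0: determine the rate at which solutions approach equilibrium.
Eigenvalues: λₙ = 4.2208n²π²/0.9446².
First three modes:
  n=1: λ₁ = 4.2208π²/0.9446² ≈ 46.687
  n=2: λ₂ = 16.8832π²/0.9446² ≈ 186.749 (4× faster decay)
  n=3: λ₃ = 37.9872π²/0.9446² ≈ 420.186 (9× faster decay)
As t → ∞, higher modes decay exponentially faster. The n=1 mode dominates: u ~ c₁ sin(πx/0.9446) e^{-λ₁t}.
Decay rate: λ₁ = 4.2208π²/0.9446² ≈ 46.687.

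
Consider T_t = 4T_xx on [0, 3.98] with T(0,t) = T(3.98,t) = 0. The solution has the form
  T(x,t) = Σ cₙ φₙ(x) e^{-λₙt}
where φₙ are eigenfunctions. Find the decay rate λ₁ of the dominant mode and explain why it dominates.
Eigenvalues: λₙ = 4n²π²/3.98².
First three modes:
  n=1: λ₁ = 4π²/3.98² ≈ 2.492
  n=2: λ₂ = 16π²/3.98² ≈ 9.969 (4× faster decay)
  n=3: λ₃ = 36π²/3.98² ≈ 22.43 (9× faster decay)
As t → ∞, higher modes decay exponentially faster. The n=1 mode dominates: T ~ c₁ sin(πx/3.98) e^{-λ₁t}.
Decay rate: λ₁ = 4π²/3.98² ≈ 2.492.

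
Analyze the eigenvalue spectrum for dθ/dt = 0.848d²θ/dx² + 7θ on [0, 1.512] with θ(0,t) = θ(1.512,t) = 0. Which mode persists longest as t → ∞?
Eigenvalues: λₙ = 0.848n²π²/1.512² - 7.
First three modes:
  n=1: λ₁ = 0.848π²/1.512² - 7 ≈ -3.339
  n=2: λ₂ = 3.392π²/1.512² - 7 ≈ 7.644
  n=3: λ₃ = 7.632π²/1.512² - 7 ≈ 25.948
Since 0.848π²/1.512² ≈ 3.661 < 7, λ₁ < 0.
The n=1 mode grows fastest (−λₙ is largest for n=1) → dominates.
Asymptotic: θ ~ c₁ sin(πx/1.512) e^{3.339t} (exponential growth at rate −λ₁ ≈ 3.339).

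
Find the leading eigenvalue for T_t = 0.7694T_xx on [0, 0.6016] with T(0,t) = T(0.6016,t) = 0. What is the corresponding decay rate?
Eigenvalues: λₙ = 0.7694n²π²/0.6016².
First three modes:
  n=1: λ₁ = 0.7694π²/0.6016² ≈ 20.981
  n=2: λ₂ = 3.0776π²/0.6016² ≈ 83.926 (4× faster decay)
  n=3: λ₃ = 6.9246π²/0.6016² ≈ 188.833 (9× faster decay)
As t → ∞, higher modes decay exponentially faster. The n=1 mode dominates: T ~ c₁ sin(πx/0.6016) e^{-λ₁t}.
Decay rate: λ₁ = 0.7694π²/0.6016² ≈ 20.981.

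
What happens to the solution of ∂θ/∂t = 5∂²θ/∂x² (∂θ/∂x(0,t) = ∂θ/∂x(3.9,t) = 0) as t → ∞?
θ → constant (steady state). Heat is conserved (no flux at boundaries); solution approaches the spatial average.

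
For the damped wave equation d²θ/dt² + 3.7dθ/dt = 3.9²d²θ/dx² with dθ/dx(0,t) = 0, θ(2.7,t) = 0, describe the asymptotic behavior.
θ → 0. Damping (γ=3.7) dissipates energy; oscillations decay exponentially.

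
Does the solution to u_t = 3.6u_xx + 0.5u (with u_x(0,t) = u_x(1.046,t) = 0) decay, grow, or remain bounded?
u grows unboundedly. With Neumann BCs the constant mode has diffusion eigenvalue 0, so any r > 0 makes it grow like e^(0.5t); solution grows exponentially.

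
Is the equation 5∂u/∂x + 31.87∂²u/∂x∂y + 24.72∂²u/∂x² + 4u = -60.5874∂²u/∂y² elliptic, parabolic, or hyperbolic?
Rewriting in standard form: 24.72∂²u/∂x² + 31.87∂²u/∂x∂y + 60.5874∂²u/∂y² + 5∂u/∂x + 4u = 0. Computing B² - 4AC with A = 24.72, B = 31.87, C = 60.5874: discriminant = -4975.185212 (negative). Answer: elliptic.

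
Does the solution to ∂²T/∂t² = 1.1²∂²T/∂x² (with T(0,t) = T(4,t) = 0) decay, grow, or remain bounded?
T oscillates (no decay). Energy is conserved; the solution oscillates indefinitely as standing waves.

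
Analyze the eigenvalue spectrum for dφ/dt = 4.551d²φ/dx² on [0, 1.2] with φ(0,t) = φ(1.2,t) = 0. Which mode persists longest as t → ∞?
Eigenvalues: λₙ = 4.551n²π²/1.2².
First three modes:
  n=1: λ₁ = 4.551π²/1.2² ≈ 31.192
  n=2: λ₂ = 18.204π²/1.2² ≈ 124.768 (4× faster decay)
  n=3: λ₃ = 40.959π²/1.2² ≈ 280.729 (9× faster decay)
As t → ∞, higher modes decay exponentially faster. The n=1 mode dominates: φ ~ c₁ sin(πx/1.2) e^{-λ₁t}.
Decay rate: λ₁ = 4.551π²/1.2² ≈ 31.192.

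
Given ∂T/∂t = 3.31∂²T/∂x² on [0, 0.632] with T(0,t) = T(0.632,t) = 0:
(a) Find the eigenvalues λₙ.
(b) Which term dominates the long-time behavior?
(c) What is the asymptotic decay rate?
Eigenvalues: λₙ = 3.31n²π²/0.632².
First three modes:
  n=1: λ₁ = 3.31π²/0.632² ≈ 81.789
  n=2: λ₂ = 13.24π²/0.632² ≈ 327.155 (4× faster decay)
  n=3: λ₃ = 29.79π²/0.632² ≈ 736.099 (9× faster decay)
As t → ∞, higher modes decay exponentially faster. The n=1 mode dominates: T ~ c₁ sin(πx/0.632) e^{-λ₁t}.
Decay rate: λ₁ = 3.31π²/0.632² ≈ 81.789.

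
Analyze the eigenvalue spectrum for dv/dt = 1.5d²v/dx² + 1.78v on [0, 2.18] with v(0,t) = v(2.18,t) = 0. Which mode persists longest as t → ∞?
Eigenvalues: λₙ = 1.5n²π²/2.18² - 1.78.
First three modes:
  n=1: λ₁ = 1.5π²/2.18² - 1.78 ≈ 1.335
  n=2: λ₂ = 6π²/2.18² - 1.78 ≈ 10.681
  n=3: λ₃ = 13.5π²/2.18² - 1.78 ≈ 26.256
Since 1.5π²/2.18² ≈ 3.115 > 1.78, all λₙ > 0.
The n=1 mode decays slowest → dominates as t → ∞.
Asymptotic: v ~ c₁ sin(πx/2.18) e^{-λ₁t} with decay rate λ₁ ≈ 1.335.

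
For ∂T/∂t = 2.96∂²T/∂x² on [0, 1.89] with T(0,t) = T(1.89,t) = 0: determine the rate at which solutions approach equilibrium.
Eigenvalues: λₙ = 2.96n²π²/1.89².
First three modes:
  n=1: λ₁ = 2.96π²/1.89² ≈ 8.178
  n=2: λ₂ = 11.84π²/1.89² ≈ 32.714 (4× faster decay)
  n=3: λ₃ = 26.64π²/1.89² ≈ 73.606 (9× faster decay)
As t → ∞, higher modes decay exponentially faster. The n=1 mode dominates: T ~ c₁ sin(πx/1.89) e^{-λ₁t}.
Decay rate: λ₁ = 2.96π²/1.89² ≈ 8.178.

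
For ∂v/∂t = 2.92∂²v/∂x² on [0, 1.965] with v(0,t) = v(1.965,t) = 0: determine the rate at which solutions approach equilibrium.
Eigenvalues: λₙ = 2.92n²π²/1.965².
First three modes:
  n=1: λ₁ = 2.92π²/1.965² ≈ 7.464
  n=2: λ₂ = 11.68π²/1.965² ≈ 29.855 (4× faster decay)
  n=3: λ₃ = 26.28π²/1.965² ≈ 67.174 (9× faster decay)
As t → ∞, higher modes decay exponentially faster. The n=1 mode dominates: v ~ c₁ sin(πx/1.965) e^{-λ₁t}.
Decay rate: λ₁ = 2.92π²/1.965² ≈ 7.464.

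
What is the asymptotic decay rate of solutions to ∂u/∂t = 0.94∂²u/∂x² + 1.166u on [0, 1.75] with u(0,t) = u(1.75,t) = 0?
Eigenvalues: λₙ = 0.94n²π²/1.75² - 1.166.
First three modes:
  n=1: λ₁ = 0.94π²/1.75² - 1.166 ≈ 1.863
  n=2: λ₂ = 3.76π²/1.75² - 1.166 ≈ 10.951
  n=3: λ₃ = 8.46π²/1.75² - 1.166 ≈ 26.098
Since 0.94π²/1.75² ≈ 3.029 > 1.166, all λₙ > 0.
The n=1 mode decays slowest → dominates as t → ∞.
Asymptotic: u ~ c₁ sin(πx/1.75) e^{-λ₁t} with decay rate λ₁ ≈ 1.863.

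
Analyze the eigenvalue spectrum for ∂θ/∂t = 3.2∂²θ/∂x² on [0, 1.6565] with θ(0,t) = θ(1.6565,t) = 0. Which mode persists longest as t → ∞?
Eigenvalues: λₙ = 3.2n²π²/1.6565².
First three modes:
  n=1: λ₁ = 3.2π²/1.6565² ≈ 11.51
  n=2: λ₂ = 12.8π²/1.6565² ≈ 46.039 (4× faster decay)
  n=3: λ₃ = 28.8π²/1.6565² ≈ 103.588 (9× faster decay)
As t → ∞, higher modes decay exponentially faster. The n=1 mode dominates: θ ~ c₁ sin(πx/1.6565) e^{-λ₁t}.
Decay rate: λ₁ = 3.2π²/1.6565² ≈ 11.51.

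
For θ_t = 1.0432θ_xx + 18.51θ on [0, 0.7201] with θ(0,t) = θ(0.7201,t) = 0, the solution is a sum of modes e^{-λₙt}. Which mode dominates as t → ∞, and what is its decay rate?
Eigenvalues: λₙ = 1.0432n²π²/0.7201² - 18.51.
First three modes:
  n=1: λ₁ = 1.0432π²/0.7201² - 18.51 ≈ 1.346
  n=2: λ₂ = 4.1728π²/0.7201² - 18.51 ≈ 60.912
  n=3: λ₃ = 9.3888π²/0.7201² - 18.51 ≈ 160.19
Since 1.0432π²/0.7201² ≈ 19.856 > 18.51, all λₙ > 0.
The n=1 mode decays slowest → dominates as t → ∞.
Asymptotic: θ ~ c₁ sin(πx/0.7201) e^{-λ₁t} with decay rate λ₁ ≈ 1.346.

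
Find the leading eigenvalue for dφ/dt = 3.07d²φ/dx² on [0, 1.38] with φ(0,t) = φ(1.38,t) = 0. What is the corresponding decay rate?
Eigenvalues: λₙ = 3.07n²π²/1.38².
First three modes:
  n=1: λ₁ = 3.07π²/1.38² ≈ 15.91
  n=2: λ₂ = 12.28π²/1.38² ≈ 63.641 (4× faster decay)
  n=3: λ₃ = 27.63π²/1.38² ≈ 143.193 (9× faster decay)
As t → ∞, higher modes decay exponentially faster. The n=1 mode dominates: φ ~ c₁ sin(πx/1.38) e^{-λ₁t}.
Decay rate: λ₁ = 3.07π²/1.38² ≈ 15.91.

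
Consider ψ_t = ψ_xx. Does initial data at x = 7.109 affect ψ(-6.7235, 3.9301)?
Yes, for any finite x. The heat equation has infinite propagation speed, so all initial data affects all points at any t > 0.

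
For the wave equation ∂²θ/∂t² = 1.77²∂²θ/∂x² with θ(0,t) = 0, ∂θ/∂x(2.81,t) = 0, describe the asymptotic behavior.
θ oscillates (no decay). Energy is conserved; the solution oscillates indefinitely as standing waves.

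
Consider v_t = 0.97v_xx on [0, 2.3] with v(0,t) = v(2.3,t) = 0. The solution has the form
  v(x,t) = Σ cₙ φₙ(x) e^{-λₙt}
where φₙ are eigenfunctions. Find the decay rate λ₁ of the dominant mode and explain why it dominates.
Eigenvalues: λₙ = 0.97n²π²/2.3².
First three modes:
  n=1: λ₁ = 0.97π²/2.3² ≈ 1.81
  n=2: λ₂ = 3.88π²/2.3² ≈ 7.239 (4× faster decay)
  n=3: λ₃ = 8.73π²/2.3² ≈ 16.288 (9× faster decay)
As t → ∞, higher modes decay exponentially faster. The n=1 mode dominates: v ~ c₁ sin(πx/2.3) e^{-λ₁t}.
Decay rate: λ₁ = 0.97π²/2.3² ≈ 1.81.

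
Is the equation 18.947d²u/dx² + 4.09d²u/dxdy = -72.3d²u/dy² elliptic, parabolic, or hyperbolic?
Rewriting in standard form: 18.947d²u/dx² + 4.09d²u/dxdy + 72.3d²u/dy² = 0. Computing B² - 4AC with A = 18.947, B = 4.09, C = 72.3: discriminant = -5462.7443 (negative). Answer: elliptic.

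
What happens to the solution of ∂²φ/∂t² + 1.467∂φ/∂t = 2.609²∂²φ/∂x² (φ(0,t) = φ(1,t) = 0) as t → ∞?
φ → 0. Damping (γ=1.467) dissipates energy; oscillations decay exponentially.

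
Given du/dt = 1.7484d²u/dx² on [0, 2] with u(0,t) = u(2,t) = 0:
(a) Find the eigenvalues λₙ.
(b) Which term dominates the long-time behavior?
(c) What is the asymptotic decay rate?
Eigenvalues: λₙ = 1.7484n²π²/2².
First three modes:
  n=1: λ₁ = 1.7484π²/2² ≈ 4.314
  n=2: λ₂ = 6.9936π²/2² ≈ 17.256 (4× faster decay)
  n=3: λ₃ = 15.7356π²/2² ≈ 38.826 (9× faster decay)
As t → ∞, higher modes decay exponentially faster. The n=1 mode dominates: u ~ c₁ sin(πx/2) e^{-λ₁t}.
Decay rate: λ₁ = 1.7484π²/2² ≈ 4.314.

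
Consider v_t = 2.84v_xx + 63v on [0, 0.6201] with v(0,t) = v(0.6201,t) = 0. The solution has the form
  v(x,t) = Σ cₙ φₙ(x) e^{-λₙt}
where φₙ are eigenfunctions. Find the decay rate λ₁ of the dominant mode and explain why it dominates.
Eigenvalues: λₙ = 2.84n²π²/0.6201² - 63.
First three modes:
  n=1: λ₁ = 2.84π²/0.6201² - 63 ≈ 9.894
  n=2: λ₂ = 11.36π²/0.6201² - 63 ≈ 228.578
  n=3: λ₃ = 25.56π²/0.6201² - 63 ≈ 593.05
Since 2.84π²/0.6201² ≈ 72.894 > 63, all λₙ > 0.
The n=1 mode decays slowest → dominates as t → ∞.
Asymptotic: v ~ c₁ sin(πx/0.6201) e^{-λ₁t} with decay rate λ₁ ≈ 9.894.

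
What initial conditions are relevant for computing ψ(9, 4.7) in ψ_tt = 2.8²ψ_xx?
Domain of dependence: [-4.16, 22.16]. Signals travel at speed 2.8, so data within |x - 9| ≤ 2.8·4.7 = 13.16 can reach the point.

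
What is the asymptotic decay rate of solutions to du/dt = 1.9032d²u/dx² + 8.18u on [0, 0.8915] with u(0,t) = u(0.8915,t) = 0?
Eigenvalues: λₙ = 1.9032n²π²/0.8915² - 8.18.
First three modes:
  n=1: λ₁ = 1.9032π²/0.8915² - 8.18 ≈ 15.454
  n=2: λ₂ = 7.6128π²/0.8915² - 8.18 ≈ 86.357
  n=3: λ₃ = 17.1288π²/0.8915² - 8.18 ≈ 204.528
Since 1.9032π²/0.8915² ≈ 23.634 > 8.18, all λₙ > 0.
The n=1 mode decays slowest → dominates as t → ∞.
Asymptotic: u ~ c₁ sin(πx/0.8915) e^{-λ₁t} with decay rate λ₁ ≈ 15.454.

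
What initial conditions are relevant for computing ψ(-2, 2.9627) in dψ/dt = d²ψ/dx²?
The entire real line. The heat equation has infinite propagation speed: any initial disturbance instantly affects all points (though exponentially small far away).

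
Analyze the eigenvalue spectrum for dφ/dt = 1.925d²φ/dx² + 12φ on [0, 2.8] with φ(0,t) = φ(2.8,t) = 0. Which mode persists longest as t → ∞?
Eigenvalues: λₙ = 1.925n²π²/2.8² - 12.
First three modes:
  n=1: λ₁ = 1.925π²/2.8² - 12 ≈ -9.577
  n=2: λ₂ = 7.7π²/2.8² - 12 ≈ -2.307
  n=3: λ₃ = 17.325π²/2.8² - 12 ≈ 9.81
Since 1.925π²/2.8² ≈ 2.423 < 12, λ₁ < 0.
The n=1 mode grows fastest (−λₙ is largest for n=1) → dominates.
Asymptotic: φ ~ c₁ sin(πx/2.8) e^{9.577t} (exponential growth at rate −λ₁ ≈ 9.577).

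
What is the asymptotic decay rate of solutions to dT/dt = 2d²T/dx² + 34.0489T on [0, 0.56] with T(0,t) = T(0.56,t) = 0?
Eigenvalues: λₙ = 2n²π²/0.56² - 34.0489.
First three modes:
  n=1: λ₁ = 2π²/0.56² - 34.0489 ≈ 28.895
  n=2: λ₂ = 8π²/0.56² - 34.0489 ≈ 217.727
  n=3: λ₃ = 18π²/0.56² - 34.0489 ≈ 532.446
Since 2π²/0.56² ≈ 62.944 > 34.0489, all λₙ > 0.
The n=1 mode decays slowest → dominates as t → ∞.
Asymptotic: T ~ c₁ sin(πx/0.56) e^{-λ₁t} with decay rate λ₁ ≈ 28.895.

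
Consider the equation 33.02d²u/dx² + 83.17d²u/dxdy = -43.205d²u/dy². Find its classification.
Rewriting in standard form: 33.02d²u/dx² + 83.17d²u/dxdy + 43.205d²u/dy² = 0. Hyperbolic. (A = 33.02, B = 83.17, C = 43.205 gives B² - 4AC = 1210.7325.)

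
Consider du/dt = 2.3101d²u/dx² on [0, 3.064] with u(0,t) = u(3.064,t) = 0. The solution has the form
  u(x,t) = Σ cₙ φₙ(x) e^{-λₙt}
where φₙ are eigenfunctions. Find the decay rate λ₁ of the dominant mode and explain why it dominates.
Eigenvalues: λₙ = 2.3101n²π²/3.064².
First three modes:
  n=1: λ₁ = 2.3101π²/3.064² ≈ 2.429
  n=2: λ₂ = 9.2404π²/3.064² ≈ 9.714 (4× faster decay)
  n=3: λ₃ = 20.7909π²/3.064² ≈ 21.857 (9× faster decay)
As t → ∞, higher modes decay exponentially faster. The n=1 mode dominates: u ~ c₁ sin(πx/3.064) e^{-λ₁t}.
Decay rate: λ₁ = 2.3101π²/3.064² ≈ 2.429.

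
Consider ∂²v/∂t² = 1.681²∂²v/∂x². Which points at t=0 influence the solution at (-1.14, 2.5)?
Domain of dependence: [-5.3425, 3.0625]. Signals travel at speed 1.681, so data within |x - -1.14| ≤ 1.681·2.5 = 4.2025 can reach the point.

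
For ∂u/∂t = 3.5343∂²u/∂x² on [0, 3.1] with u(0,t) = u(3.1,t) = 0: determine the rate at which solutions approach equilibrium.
Eigenvalues: λₙ = 3.5343n²π²/3.1².
First three modes:
  n=1: λ₁ = 3.5343π²/3.1² ≈ 3.63
  n=2: λ₂ = 14.1372π²/3.1² ≈ 14.519 (4× faster decay)
  n=3: λ₃ = 31.8087π²/3.1² ≈ 32.668 (9× faster decay)
As t → ∞, higher modes decay exponentially faster. The n=1 mode dominates: u ~ c₁ sin(πx/3.1) e^{-λ₁t}.
Decay rate: λ₁ = 3.5343π²/3.1² ≈ 3.63.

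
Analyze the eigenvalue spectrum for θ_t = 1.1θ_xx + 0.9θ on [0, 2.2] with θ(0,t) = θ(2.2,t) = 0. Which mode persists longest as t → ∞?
Eigenvalues: λₙ = 1.1n²π²/2.2² - 0.9.
First three modes:
  n=1: λ₁ = 1.1π²/2.2² - 0.9 ≈ 1.343
  n=2: λ₂ = 4.4π²/2.2² - 0.9 ≈ 8.072
  n=3: λ₃ = 9.9π²/2.2² - 0.9 ≈ 19.288
Since 1.1π²/2.2² ≈ 2.243 > 0.9, all λₙ > 0.
The n=1 mode decays slowest → dominates as t → ∞.
Asymptotic: θ ~ c₁ sin(πx/2.2) e^{-λ₁t} with decay rate λ₁ ≈ 1.343.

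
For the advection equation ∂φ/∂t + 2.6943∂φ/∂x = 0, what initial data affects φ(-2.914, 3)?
A single point: x = -10.9969. The characteristic through (-2.914, 3) is x - 2.6943t = const, so x = -2.914 - 2.6943·3 = -10.9969.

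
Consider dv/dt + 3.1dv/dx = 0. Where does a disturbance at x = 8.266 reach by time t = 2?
At x = 14.466. The characteristic carries data from (8.266, 0) to (14.466, 2).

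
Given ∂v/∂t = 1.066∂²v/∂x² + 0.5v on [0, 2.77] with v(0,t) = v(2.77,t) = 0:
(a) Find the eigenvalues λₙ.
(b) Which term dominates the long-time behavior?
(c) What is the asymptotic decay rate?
Eigenvalues: λₙ = 1.066n²π²/2.77² - 0.5.
First three modes:
  n=1: λ₁ = 1.066π²/2.77² - 0.5 ≈ 0.871
  n=2: λ₂ = 4.264π²/2.77² - 0.5 ≈ 4.985
  n=3: λ₃ = 9.594π²/2.77² - 0.5 ≈ 11.841
Since 1.066π²/2.77² ≈ 1.371 > 0.5, all λₙ > 0.
The n=1 mode decays slowest → dominates as t → ∞.
Asymptotic: v ~ c₁ sin(πx/2.77) e^{-λ₁t} with decay rate λ₁ ≈ 0.871.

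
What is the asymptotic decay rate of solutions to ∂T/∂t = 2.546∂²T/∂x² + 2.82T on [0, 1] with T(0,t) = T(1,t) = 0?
Eigenvalues: λₙ = 2.546n²π²/1² - 2.82.
First three modes:
  n=1: λ₁ = 2.546π² - 2.82 ≈ 22.308
  n=2: λ₂ = 10.184π² - 2.82 ≈ 97.692
  n=3: λ₃ = 22.914π² - 2.82 ≈ 223.332
Since 2.546π² ≈ 25.128 > 2.82, all λₙ > 0.
The n=1 mode decays slowest → dominates as t → ∞.
Asymptotic: T ~ c₁ sin(πx/1) e^{-λ₁t} with decay rate λ₁ ≈ 22.308.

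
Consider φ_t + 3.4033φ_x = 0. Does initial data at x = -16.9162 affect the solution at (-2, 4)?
No. Only data at x = -15.6132 affects (-2, 4). Advection has one-way propagation along characteristics.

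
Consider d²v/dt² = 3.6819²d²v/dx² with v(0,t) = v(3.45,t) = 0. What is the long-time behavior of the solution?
As t → ∞, v oscillates (no decay). Energy is conserved; the solution oscillates indefinitely as standing waves.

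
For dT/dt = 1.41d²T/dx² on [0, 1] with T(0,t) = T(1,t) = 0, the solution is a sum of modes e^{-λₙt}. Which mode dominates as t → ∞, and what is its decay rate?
Eigenvalues: λₙ = 1.41n²π².
First three modes:
  n=1: λ₁ = 1.41π² ≈ 13.916
  n=2: λ₂ = 5.64π² ≈ 55.665 (4× faster decay)
  n=3: λ₃ = 12.69π² ≈ 125.245 (9× faster decay)
As t → ∞, higher modes decay exponentially faster. The n=1 mode dominates: T ~ c₁ sin(πx) e^{-λ₁t}.
Decay rate: λ₁ = 1.41π² ≈ 13.916.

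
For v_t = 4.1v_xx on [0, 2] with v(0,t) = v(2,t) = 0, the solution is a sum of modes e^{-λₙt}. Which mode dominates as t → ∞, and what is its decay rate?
Eigenvalues: λₙ = 4.1n²π²/2².
First three modes:
  n=1: λ₁ = 4.1π²/2² ≈ 10.116
  n=2: λ₂ = 16.4π²/2² ≈ 40.465 (4× faster decay)
  n=3: λ₃ = 36.9π²/2² ≈ 91.047 (9× faster decay)
As t → ∞, higher modes decay exponentially faster. The n=1 mode dominates: v ~ c₁ sin(πx/2) e^{-λ₁t}.
Decay rate: λ₁ = 4.1π²/2² ≈ 10.116.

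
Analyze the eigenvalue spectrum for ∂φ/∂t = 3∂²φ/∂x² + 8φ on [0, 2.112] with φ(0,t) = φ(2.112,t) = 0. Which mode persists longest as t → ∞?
Eigenvalues: λₙ = 3n²π²/2.112² - 8.
First three modes:
  n=1: λ₁ = 3π²/2.112² - 8 ≈ -1.362
  n=2: λ₂ = 12π²/2.112² - 8 ≈ 18.552
  n=3: λ₃ = 27π²/2.112² - 8 ≈ 51.741
Since 3π²/2.112² ≈ 6.638 < 8, λ₁ < 0.
The n=1 mode grows fastest (−λₙ is largest for n=1) → dominates.
Asymptotic: φ ~ c₁ sin(πx/2.112) e^{1.362t} (exponential growth at rate −λ₁ ≈ 1.362).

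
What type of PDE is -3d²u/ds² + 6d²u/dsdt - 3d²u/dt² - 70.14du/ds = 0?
With A = -3, B = 6, C = -3, the discriminant is 0. This is a parabolic PDE.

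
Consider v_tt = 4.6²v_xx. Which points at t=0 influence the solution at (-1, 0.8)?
Domain of dependence: [-4.68, 2.68]. Signals travel at speed 4.6, so data within |x - -1| ≤ 4.6·0.8 = 3.68 can reach the point.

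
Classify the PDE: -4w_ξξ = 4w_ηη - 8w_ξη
Rewriting in standard form: -4w_ξξ + 8w_ξη - 4w_ηη = 0. A = -4, B = 8, C = -4. Discriminant B² - 4AC = 0. Since 0 = 0, parabolic.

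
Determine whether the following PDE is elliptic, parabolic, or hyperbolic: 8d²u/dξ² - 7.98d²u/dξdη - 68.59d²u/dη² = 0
Coefficients: A = 8, B = -7.98, C = -68.59. B² - 4AC = 2258.5604, which is positive, so the equation is hyperbolic.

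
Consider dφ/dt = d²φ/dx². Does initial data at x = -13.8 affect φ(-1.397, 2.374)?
Yes, for any finite x. The heat equation has infinite propagation speed, so all initial data affects all points at any t > 0.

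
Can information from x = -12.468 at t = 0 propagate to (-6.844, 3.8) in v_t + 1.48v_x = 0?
Yes. The characteristic through (-6.844, 3.8) passes through x = -12.468.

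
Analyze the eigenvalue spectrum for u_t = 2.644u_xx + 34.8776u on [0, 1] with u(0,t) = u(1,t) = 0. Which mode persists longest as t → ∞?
Eigenvalues: λₙ = 2.644n²π²/1² - 34.8776.
First three modes:
  n=1: λ₁ = 2.644π² - 34.8776 ≈ -8.782
  n=2: λ₂ = 10.576π² - 34.8776 ≈ 69.503
  n=3: λ₃ = 23.796π² - 34.8776 ≈ 199.98
Since 2.644π² ≈ 26.095 < 34.8776, λ₁ < 0.
The n=1 mode grows fastest (−λₙ is largest for n=1) → dominates.
Asymptotic: u ~ c₁ sin(πx/1) e^{8.782t} (exponential growth at rate −λ₁ ≈ 8.782).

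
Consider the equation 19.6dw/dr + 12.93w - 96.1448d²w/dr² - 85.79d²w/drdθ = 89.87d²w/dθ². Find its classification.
Rewriting in standard form: -96.1448d²w/dr² - 85.79d²w/drdθ - 89.87d²w/dθ² + 19.6dw/dr + 12.93w = 0. Elliptic. (A = -96.1448, B = -85.79, C = -89.87 gives B² - 4AC = -27202.208604.)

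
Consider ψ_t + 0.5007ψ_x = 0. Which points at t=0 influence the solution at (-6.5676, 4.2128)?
A single point: x = -8.67694896. The characteristic through (-6.5676, 4.2128) is x - 0.5007t = const, so x = -6.5676 - 0.5007·4.2128 = -8.67694896.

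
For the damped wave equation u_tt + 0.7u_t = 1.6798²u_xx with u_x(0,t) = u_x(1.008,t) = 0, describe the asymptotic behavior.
u → constant (steady state). Damping (γ=0.7) dissipates the nonconstant modes; with Neumann BCs the spatial average obeys M''+γM'=0 and tends to a finite limit.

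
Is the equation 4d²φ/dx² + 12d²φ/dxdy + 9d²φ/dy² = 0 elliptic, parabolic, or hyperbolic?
Computing B² - 4AC with A = 4, B = 12, C = 9: discriminant = 0 (zero). Answer: parabolic.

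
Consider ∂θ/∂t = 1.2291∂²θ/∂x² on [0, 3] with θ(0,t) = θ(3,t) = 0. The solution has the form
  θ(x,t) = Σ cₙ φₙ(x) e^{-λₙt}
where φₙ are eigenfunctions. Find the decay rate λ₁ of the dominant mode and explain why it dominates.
Eigenvalues: λₙ = 1.2291n²π²/3².
First three modes:
  n=1: λ₁ = 1.2291π²/3² ≈ 1.348
  n=2: λ₂ = 4.9164π²/3² ≈ 5.391 (4× faster decay)
  n=3: λ₃ = 11.0619π²/3² ≈ 12.131 (9× faster decay)
As t → ∞, higher modes decay exponentially faster. The n=1 mode dominates: θ ~ c₁ sin(πx/3) e^{-λ₁t}.
Decay rate: λ₁ = 1.2291π²/3² ≈ 1.348.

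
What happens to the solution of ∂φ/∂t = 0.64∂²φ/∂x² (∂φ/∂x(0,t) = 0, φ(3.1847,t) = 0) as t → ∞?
φ → 0. Heat escapes through the Dirichlet boundary.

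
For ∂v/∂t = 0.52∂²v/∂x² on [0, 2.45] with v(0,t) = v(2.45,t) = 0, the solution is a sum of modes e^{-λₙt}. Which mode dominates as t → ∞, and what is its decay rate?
Eigenvalues: λₙ = 0.52n²π²/2.45².
First three modes:
  n=1: λ₁ = 0.52π²/2.45² ≈ 0.855
  n=2: λ₂ = 2.08π²/2.45² ≈ 3.42 (4× faster decay)
  n=3: λ₃ = 4.68π²/2.45² ≈ 7.695 (9× faster decay)
As t → ∞, higher modes decay exponentially faster. The n=1 mode dominates: v ~ c₁ sin(πx/2.45) e^{-λ₁t}.
Decay rate: λ₁ = 0.52π²/2.45² ≈ 0.855.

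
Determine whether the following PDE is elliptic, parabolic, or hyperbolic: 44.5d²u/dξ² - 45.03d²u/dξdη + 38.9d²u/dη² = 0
Coefficients: A = 44.5, B = -45.03, C = 38.9. B² - 4AC = -4896.4991, which is negative, so the equation is elliptic.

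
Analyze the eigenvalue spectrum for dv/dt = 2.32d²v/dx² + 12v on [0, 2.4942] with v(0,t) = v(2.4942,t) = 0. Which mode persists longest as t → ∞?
Eigenvalues: λₙ = 2.32n²π²/2.4942² - 12.
First three modes:
  n=1: λ₁ = 2.32π²/2.4942² - 12 ≈ -8.319
  n=2: λ₂ = 9.28π²/2.4942² - 12 ≈ 2.723
  n=3: λ₃ = 20.88π²/2.4942² - 12 ≈ 21.126
Since 2.32π²/2.4942² ≈ 3.681 < 12, λ₁ < 0.
The n=1 mode grows fastest (−λₙ is largest for n=1) → dominates.
Asymptotic: v ~ c₁ sin(πx/2.4942) e^{8.319t} (exponential growth at rate −λ₁ ≈ 8.319).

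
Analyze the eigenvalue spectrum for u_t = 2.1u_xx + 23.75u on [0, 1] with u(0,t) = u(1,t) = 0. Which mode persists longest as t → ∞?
Eigenvalues: λₙ = 2.1n²π²/1² - 23.75.
First three modes:
  n=1: λ₁ = 2.1π² - 23.75 ≈ -3.024
  n=2: λ₂ = 8.4π² - 23.75 ≈ 59.155
  n=3: λ₃ = 18.9π² - 23.75 ≈ 162.786
Since 2.1π² ≈ 20.726 < 23.75, λ₁ < 0.
The n=1 mode grows fastest (−λₙ is largest for n=1) → dominates.
Asymptotic: u ~ c₁ sin(πx/1) e^{3.024t} (exponential growth at rate −λ₁ ≈ 3.024).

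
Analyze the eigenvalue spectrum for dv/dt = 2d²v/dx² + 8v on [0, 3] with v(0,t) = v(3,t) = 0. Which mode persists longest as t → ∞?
Eigenvalues: λₙ = 2n²π²/3² - 8.
First three modes:
  n=1: λ₁ = 2π²/3² - 8 ≈ -5.807
  n=2: λ₂ = 8π²/3² - 8 ≈ 0.773
  n=3: λ₃ = 18π²/3² - 8 ≈ 11.739
Since 2π²/3² ≈ 2.193 < 8, λ₁ < 0.
The n=1 mode grows fastest (−λₙ is largest for n=1) → dominates.
Asymptotic: v ~ c₁ sin(πx/3) e^{5.807t} (exponential growth at rate −λ₁ ≈ 5.807).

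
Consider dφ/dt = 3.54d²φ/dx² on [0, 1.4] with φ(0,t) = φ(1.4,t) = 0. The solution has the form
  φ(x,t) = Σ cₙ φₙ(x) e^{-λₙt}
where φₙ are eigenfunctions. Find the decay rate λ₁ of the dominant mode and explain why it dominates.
Eigenvalues: λₙ = 3.54n²π²/1.4².
First three modes:
  n=1: λ₁ = 3.54π²/1.4² ≈ 17.826
  n=2: λ₂ = 14.16π²/1.4² ≈ 71.303 (4× faster decay)
  n=3: λ₃ = 31.86π²/1.4² ≈ 160.431 (9× faster decay)
As t → ∞, higher modes decay exponentially faster. The n=1 mode dominates: φ ~ c₁ sin(πx/1.4) e^{-λ₁t}.
Decay rate: λ₁ = 3.54π²/1.4² ≈ 17.826.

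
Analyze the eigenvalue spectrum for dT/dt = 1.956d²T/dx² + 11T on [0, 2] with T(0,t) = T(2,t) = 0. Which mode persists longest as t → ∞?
Eigenvalues: λₙ = 1.956n²π²/2² - 11.
First three modes:
  n=1: λ₁ = 1.956π²/2² - 11 ≈ -6.174
  n=2: λ₂ = 7.824π²/2² - 11 ≈ 8.305
  n=3: λ₃ = 17.604π²/2² - 11 ≈ 32.436
Since 1.956π²/2² ≈ 4.826 < 11, λ₁ < 0.
The n=1 mode grows fastest (−λₙ is largest for n=1) → dominates.
Asymptotic: T ~ c₁ sin(πx/2) e^{6.174t} (exponential growth at rate −λ₁ ≈ 6.174).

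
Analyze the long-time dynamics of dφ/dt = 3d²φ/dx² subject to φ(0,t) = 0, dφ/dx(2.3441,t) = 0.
Long-time behavior: φ → 0. Heat escapes through the Dirichlet boundary.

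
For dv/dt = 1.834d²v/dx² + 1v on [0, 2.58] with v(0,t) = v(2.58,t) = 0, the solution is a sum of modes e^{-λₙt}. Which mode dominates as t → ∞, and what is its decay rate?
Eigenvalues: λₙ = 1.834n²π²/2.58² - 1.
First three modes:
  n=1: λ₁ = 1.834π²/2.58² - 1 ≈ 1.719
  n=2: λ₂ = 7.336π²/2.58² - 1 ≈ 9.877
  n=3: λ₃ = 16.506π²/2.58² - 1 ≈ 23.474
Since 1.834π²/2.58² ≈ 2.719 > 1, all λₙ > 0.
The n=1 mode decays slowest → dominates as t → ∞.
Asymptotic: v ~ c₁ sin(πx/2.58) e^{-λ₁t} with decay rate λ₁ ≈ 1.719.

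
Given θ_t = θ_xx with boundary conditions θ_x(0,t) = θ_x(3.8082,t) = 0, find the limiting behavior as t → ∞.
θ → constant (steady state). Heat is conserved (no flux at boundaries); solution approaches the spatial average.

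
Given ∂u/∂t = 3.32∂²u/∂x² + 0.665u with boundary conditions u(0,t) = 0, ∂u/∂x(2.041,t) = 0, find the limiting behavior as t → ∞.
u → 0. Diffusion dominates reaction (r=0.665 < κπ²/(4L²)≈1.97); solution decays.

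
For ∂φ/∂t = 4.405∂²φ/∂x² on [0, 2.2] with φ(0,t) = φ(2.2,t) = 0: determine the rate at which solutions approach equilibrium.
Eigenvalues: λₙ = 4.405n²π²/2.2².
First three modes:
  n=1: λ₁ = 4.405π²/2.2² ≈ 8.983
  n=2: λ₂ = 17.62π²/2.2² ≈ 35.93 (4× faster decay)
  n=3: λ₃ = 39.645π²/2.2² ≈ 80.843 (9× faster decay)
As t → ∞, higher modes decay exponentially faster. The n=1 mode dominates: φ ~ c₁ sin(πx/2.2) e^{-λ₁t}.
Decay rate: λ₁ = 4.405π²/2.2² ≈ 8.983.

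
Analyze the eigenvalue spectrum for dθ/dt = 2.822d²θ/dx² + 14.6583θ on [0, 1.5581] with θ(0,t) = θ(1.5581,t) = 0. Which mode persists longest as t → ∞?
Eigenvalues: λₙ = 2.822n²π²/1.5581² - 14.6583.
First three modes:
  n=1: λ₁ = 2.822π²/1.5581² - 14.6583 ≈ -3.186
  n=2: λ₂ = 11.288π²/1.5581² - 14.6583 ≈ 31.233
  n=3: λ₃ = 25.398π²/1.5581² - 14.6583 ≈ 88.596
Since 2.822π²/1.5581² ≈ 11.473 < 14.6583, λ₁ < 0.
The n=1 mode grows fastest (−λₙ is largest for n=1) → dominates.
Asymptotic: θ ~ c₁ sin(πx/1.5581) e^{3.186t} (exponential growth at rate −λ₁ ≈ 3.186).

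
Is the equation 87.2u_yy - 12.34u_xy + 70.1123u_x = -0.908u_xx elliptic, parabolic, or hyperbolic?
Rewriting in standard form: 0.908u_xx - 12.34u_xy + 87.2u_yy + 70.1123u_x = 0. Computing B² - 4AC with A = 0.908, B = -12.34, C = 87.2: discriminant = -164.4348 (negative). Answer: elliptic.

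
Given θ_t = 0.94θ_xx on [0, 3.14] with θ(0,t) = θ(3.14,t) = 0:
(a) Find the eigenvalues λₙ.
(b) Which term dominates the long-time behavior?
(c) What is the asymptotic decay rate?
Eigenvalues: λₙ = 0.94n²π²/3.14².
First three modes:
  n=1: λ₁ = 0.94π²/3.14² ≈ 0.941
  n=2: λ₂ = 3.76π²/3.14² ≈ 3.764 (4× faster decay)
  n=3: λ₃ = 8.46π²/3.14² ≈ 8.469 (9× faster decay)
As t → ∞, higher modes decay exponentially faster. The n=1 mode dominates: θ ~ c₁ sin(πx/3.14) e^{-λ₁t}.
Decay rate: λ₁ = 0.94π²/3.14² ≈ 0.941.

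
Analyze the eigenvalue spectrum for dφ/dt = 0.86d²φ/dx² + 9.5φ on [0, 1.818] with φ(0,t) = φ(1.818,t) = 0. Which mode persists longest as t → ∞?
Eigenvalues: λₙ = 0.86n²π²/1.818² - 9.5.
First three modes:
  n=1: λ₁ = 0.86π²/1.818² - 9.5 ≈ -6.932
  n=2: λ₂ = 3.44π²/1.818² - 9.5 ≈ 0.772
  n=3: λ₃ = 7.74π²/1.818² - 9.5 ≈ 13.613
Since 0.86π²/1.818² ≈ 2.568 < 9.5, λ₁ < 0.
The n=1 mode grows fastest (−λₙ is largest for n=1) → dominates.
Asymptotic: φ ~ c₁ sin(πx/1.818) e^{6.932t} (exponential growth at rate −λ₁ ≈ 6.932).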